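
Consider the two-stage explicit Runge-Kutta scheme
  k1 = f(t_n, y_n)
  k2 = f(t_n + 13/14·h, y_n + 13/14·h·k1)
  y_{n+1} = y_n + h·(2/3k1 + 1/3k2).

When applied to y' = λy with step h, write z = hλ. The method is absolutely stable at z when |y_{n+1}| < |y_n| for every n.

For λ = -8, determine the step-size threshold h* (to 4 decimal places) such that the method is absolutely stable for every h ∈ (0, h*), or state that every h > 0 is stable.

(-3.2308,0); λ=-8 ⇒ h* = (42/13)/8 = 0.4038.

On y'=λy, z=hλ:
  k1=λy_n ⇒ h·k1=z·y_n;  k2=λ(1+13/14z)y_n ⇒ h·k2=z(1+13/14z)y_n
  y_{n+1}/y_n = 1 + 2/3z + 1/3z(1+13/14z) = 1 + z + 13/42z²
  so R(z) = 1 + z + 13/42z².

Find x<0 with |R(x)|<1.
x=-1.3: |R|=0.2231
R=1: x+13/42x²=0 ⇒ x=−42/13=-3.2308; min R=1−1/(4·13/42)=0.1923>−1
Confirm numerically:
  x=-2.702: |R|=0.55777 <1
  x=-2.637: |R|=0.51536 <1
  x=-2.124: |R|=0.27238 <1
  x=-1.799: |R|=0.20274 <1
  x=-3.715: |R|=1.55681 >1
  x=-3.681: |R|=1.51297 >1
Stable set (-3.2308, 0).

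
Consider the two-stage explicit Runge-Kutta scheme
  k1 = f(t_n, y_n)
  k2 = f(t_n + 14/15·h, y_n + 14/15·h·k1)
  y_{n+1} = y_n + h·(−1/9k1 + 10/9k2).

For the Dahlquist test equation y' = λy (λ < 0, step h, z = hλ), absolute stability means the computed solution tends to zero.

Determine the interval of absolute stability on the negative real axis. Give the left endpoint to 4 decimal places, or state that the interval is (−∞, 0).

z∈(-0.9643,0).

Test eqn y'=λy, z=hλ:
  k1=λy_n ⇒ h·k1=z·y_n;  k2=λ(1+14/15z)y_n ⇒ h·k2=z(1+14/15z)y_n
  y_{n+1}/y_n = 1 − 1/9z + 10/9z(1+14/15z) = 1 + z + 28/27z²
  R(z) = 1 + z + 28/27z².

Find x<0 with |R(x)|<1.
x=-0.98: |R|=1.0160
R=1: x+28/27x²=0 ⇒ x=−27/28=-0.9643; min R=1−1/(4·28/27)=0.7589>−1
Confirm numerically:
  x=-0.934: |R|=0.97067 <1
  x=-0.765: |R|=0.84190 <1
  x=-0.429: |R|=0.76186 <1
  x=-1.264: |R|=1.39287 >1
  x=-1.103: |R|=1.15867 >1
Stable set (-0.9643, 0).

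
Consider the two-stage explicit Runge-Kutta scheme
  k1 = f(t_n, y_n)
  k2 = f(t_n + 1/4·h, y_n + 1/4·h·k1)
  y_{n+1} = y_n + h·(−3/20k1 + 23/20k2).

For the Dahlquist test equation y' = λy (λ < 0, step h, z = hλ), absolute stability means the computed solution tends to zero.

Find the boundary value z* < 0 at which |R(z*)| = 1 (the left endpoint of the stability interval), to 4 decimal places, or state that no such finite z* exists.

With y'=λy (z=hλ):
  k1=λy_n ⇒ h·k1=z·y_n;  k2=λ(1+1/4z)y_n ⇒ h·k2=z(1+1/4z)y_n
  y_{n+1}/y_n = 1 − 3/20z + 23/20z(1+1/4z) = 1 + z + 23/80z²
  ⇒ R(z) = 1 + z + 23/80z².

Need |R(x)|<1, x<0.
x=-1.36: |R|=0.1718
R=1: x+23/80x²=0 ⇒ x=−80/23=-3.4783; min R=1−1/(4·23/80)=0.1304>−1
Confirm numerically:
  x=-3.449: |R|=0.97099 <1
  x=-3.118: |R|=0.67705 <1
  x=-2.835: |R|=0.47570 <1
  x=-4.019: |R|=1.62480 >1
  x=-4.000: |R|=1.60000 >1
  x=-3.808: |R|=1.36100 >1
Stable set (-3.4783, 0).

left endpoint -3.4783.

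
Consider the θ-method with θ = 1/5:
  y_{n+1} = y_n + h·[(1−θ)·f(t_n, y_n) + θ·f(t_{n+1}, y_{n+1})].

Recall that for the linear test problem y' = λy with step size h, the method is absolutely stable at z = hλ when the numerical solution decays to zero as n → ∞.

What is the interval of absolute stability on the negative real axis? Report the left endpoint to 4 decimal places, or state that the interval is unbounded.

z∈(-3.3333,0).

Set f=λy, z=hλ:
  y_{n+1} = y_n + z·[4/5·y_n + 1/5·y_{n+1}] ⇒ (1 − 1/5z)y_{n+1} = (1 + 4/5z)y_n
  Hence R(z) = (1 + 4/5z)/(1 − 1/5z).

Solve |R(x)|<1 on ℝ⁻.
x=-1.76: |R|=0.3018
R=−1: 1+4/5x = −1+1/5x ⇒ -3/5x=2 ⇒ x=2/(-3/5)=-3.3333
Confirm numerically:
  x=-2.866: |R|=0.82176 <1
  x=-2.857: |R|=0.81812 <1
  x=-2.462: |R|=0.64969 <1
  x=-1.422: |R|=0.10713 <1
  x=-3.557: |R|=1.07842 >1
  x=-3.502: |R|=1.05952 >1
  x=-3.403: |R|=1.02487 >1
So |R|<1 on (-3.3333, 0).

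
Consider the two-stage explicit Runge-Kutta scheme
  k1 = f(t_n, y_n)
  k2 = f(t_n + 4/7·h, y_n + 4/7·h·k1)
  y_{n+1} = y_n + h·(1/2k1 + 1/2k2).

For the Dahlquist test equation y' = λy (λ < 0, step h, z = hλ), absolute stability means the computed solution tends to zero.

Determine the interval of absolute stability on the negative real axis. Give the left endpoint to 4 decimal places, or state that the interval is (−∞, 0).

(-3.5000, 0).

On y'=λy, z=hλ:
  k1=λy_n ⇒ h·k1=z·y_n;  k2=λ(1+4/7z)y_n ⇒ h·k2=z(1+4/7z)y_n
  y_{n+1}/y_n = 1 + 1/2z + 1/2z(1+4/7z) = 1 + z + 2/7z²
  Hence R(z) = 1 + z + 2/7z².

Find x<0 with |R(x)|<1.
x=-0.86: |R|=0.3513
R=1: x+2/7x²=0 ⇒ x=−7/2=-3.5000; min R=1−1/(4·2/7)=0.1250>−1
Confirm numerically:
  x=-2.479: |R|=0.27684 <1
  x=-1.897: |R|=0.13117 <1
  x=-1.727: |R|=0.12515 <1
  x=-4.022: |R|=1.59985 >1
  x=-3.770: |R|=1.29083 >1
Interval (-3.5000, 0).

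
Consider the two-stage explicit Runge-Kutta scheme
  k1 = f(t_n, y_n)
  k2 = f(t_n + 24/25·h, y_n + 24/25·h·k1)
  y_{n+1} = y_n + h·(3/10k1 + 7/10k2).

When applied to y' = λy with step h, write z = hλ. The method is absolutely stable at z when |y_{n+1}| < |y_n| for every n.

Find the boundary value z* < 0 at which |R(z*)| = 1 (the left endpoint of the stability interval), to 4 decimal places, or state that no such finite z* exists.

Set f=λy, z=hλ:
  k1=λy_n ⇒ h·k1=z·y_n;  k2=λ(1+24/25z)y_n ⇒ h·k2=z(1+24/25z)y_n
  y_{n+1}/y_n = 1 + 3/10z + 7/10z(1+24/25z) = 1 + z + 84/125z²
  Hence R(z) = 1 + z + 84/125z².

Find x<0 with |R(x)|<1.
x=-0.7: |R|=0.6293
R=1: x+84/125x²=0 ⇒ x=−125/84=-1.4881; min R=1−1/(4·84/125)=0.6280>−1
Confirm numerically:
  x=-1.212: |R|=0.77513 <1
  x=-0.946: |R|=0.65538 <1
  x=-0.822: |R|=0.63206 <1
  x=-0.646: |R|=0.63444 <1
  x=-1.617: |R|=1.14007 >1
  x=-1.596: |R|=1.11573 >1
So |R|<1 on (-1.4881, 0).

z* = -1.4881.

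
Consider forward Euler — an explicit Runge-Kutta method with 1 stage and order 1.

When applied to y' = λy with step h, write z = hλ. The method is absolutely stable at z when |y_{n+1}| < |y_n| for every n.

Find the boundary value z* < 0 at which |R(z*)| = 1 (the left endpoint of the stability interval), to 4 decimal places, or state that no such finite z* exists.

left endpoint -2.0000.

Test eqn y'=λy, z=hλ:
  order 1, 1-stage ⇒ R(z)=1+z
  (e.g. R(-0.75)=0.25000, |R|=0.25000)

Boundary: |R(x)|=1, x<0.
x=-0.75: |R|=0.2500
|R(-1.69)|=0.6900 |R(-1.47)|=0.4700 |R(-0.63)|=0.3700
Bisect:
  x_lo=-2.8988 |R|=1.8988  x_hi=-0.1047 |R|=0.8953
  mid=-1.50176 |R|=0.50176 →hi
  mid=-2.20029 |R|=1.20029 →lo
  mid=-1.85102 |R|=0.85102 →hi
  mid=-2.02566 |R|=1.02566 →lo
  mid=-1.93834 |R|=0.93834 →hi
  mid=-1.98200 |R|=0.98200 →hi
  mid=-2.00383 |R|=1.00383 →lo
  ...
  [-2.00008,-1.99991] ⇒ x*=-2.0000
Interval (-2.0000, 0).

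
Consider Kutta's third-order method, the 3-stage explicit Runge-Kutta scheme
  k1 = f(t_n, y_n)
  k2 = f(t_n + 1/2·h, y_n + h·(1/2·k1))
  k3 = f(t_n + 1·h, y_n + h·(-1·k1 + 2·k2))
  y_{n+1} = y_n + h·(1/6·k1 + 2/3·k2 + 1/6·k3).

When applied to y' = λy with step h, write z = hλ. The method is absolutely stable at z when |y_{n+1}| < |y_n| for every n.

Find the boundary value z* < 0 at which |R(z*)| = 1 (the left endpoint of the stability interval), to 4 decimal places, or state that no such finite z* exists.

On y'=λy, z=hλ:
  order 3, 3-stage ⇒ R(z)=1+z+z^2/2+z^3/6
  (e.g. R(-0.97)=0.34834, |R|=0.34834)

Solve |R(x)|<1 on ℝ⁻.
x=-0.97: |R|=0.3483
|R(-1.9)|=0.2382 |R(-1.68)|=0.0591 |R(-0.51)|=0.5979
Bisect:
  x_lo=-2.8615 |R|=1.6726  x_hi=-0.1156 |R|=0.8908
  mid=-1.48858 |R|=0.06961 →hi
  mid=-2.17506 |R|=0.52461 →hi
  mid=-2.51830 |R|=1.00916 →lo
  mid=-2.34668 |R|=0.74705 →hi
  mid=-2.43249 |R|=0.87283 →hi
  mid=-2.47540 |R|=0.93964 →hi
  mid=-2.49685 |R|=0.97406 →hi
  mid=-2.50758 |R|=0.99152 →hi
  mid=-2.51294 |R|=1.00032 →lo
  ...
  [-2.51277,-2.51261] ⇒ x*=-2.5127
So |R|<1 on (-2.5127, 0).

left endpoint -2.5127.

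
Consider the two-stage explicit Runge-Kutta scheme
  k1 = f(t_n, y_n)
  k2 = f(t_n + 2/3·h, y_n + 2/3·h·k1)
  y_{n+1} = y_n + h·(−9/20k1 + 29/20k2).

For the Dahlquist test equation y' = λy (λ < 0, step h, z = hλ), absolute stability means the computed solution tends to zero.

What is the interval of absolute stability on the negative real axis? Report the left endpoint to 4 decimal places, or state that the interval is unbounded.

Set f=λy, z=hλ:
  k1=λy_n ⇒ h·k1=z·y_n;  k2=λ(1+2/3z)y_n ⇒ h·k2=z(1+2/3z)y_n
  y_{n+1}/y_n = 1 − 9/20z + 29/20z(1+2/3z) = 1 + z + 29/30z²
  R(z) = 1 + z + 29/30z².

Need |R(x)|<1, x<0.
x=-1.05: |R|=1.0158
R=1: x+29/30x²=0 ⇒ x=−30/29=-1.0345; min R=1−1/(4·29/30)=0.7414>−1
Confirm numerically:
  x=-0.881: |R|=0.86929 <1
  x=-0.726: |R|=0.78351 <1
  x=-0.595: |R|=0.74722 <1
  x=-1.565: |R|=1.80258 >1
  x=-1.472: |R|=1.62256 >1
  x=-1.100: |R|=1.06967 >1
Stable set (-1.0345, 0).

(-1.0345, 0).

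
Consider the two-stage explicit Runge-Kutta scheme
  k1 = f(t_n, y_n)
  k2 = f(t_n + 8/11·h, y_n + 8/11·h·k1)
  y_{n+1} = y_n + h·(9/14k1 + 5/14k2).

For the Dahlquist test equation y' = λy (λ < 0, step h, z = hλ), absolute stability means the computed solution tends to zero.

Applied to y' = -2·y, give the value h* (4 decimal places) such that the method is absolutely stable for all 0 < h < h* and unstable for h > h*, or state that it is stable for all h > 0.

With y'=λy (z=hλ):
  k1=λy_n ⇒ h·k1=z·y_n;  k2=λ(1+8/11z)y_n ⇒ h·k2=z(1+8/11z)y_n
  y_{n+1}/y_n = 1 + 9/14z + 5/14z(1+8/11z) = 1 + z + 20/77z²
  Hence R(z) = 1 + z + 20/77z².

Find x<0 with |R(x)|<1.
x=-0.4: |R|=0.6416
R=1: x+20/77x²=0 ⇒ x=−77/20=-3.8500; min R=1−1/(4·20/77)=0.0375>−1
Confirm numerically:
  x=-3.659: |R|=0.81848 <1
  x=-3.305: |R|=0.53215 <1
  x=-3.289: |R|=0.52075 <1
  x=-1.989: |R|=0.03856 <1
  x=-4.357: |R|=1.57377 >1
  x=-4.343: |R|=1.55613 >1
  x=-4.257: |R|=1.45003 >1
Stable set (-3.8500, 0).

(-3.8500,0); λ=-2 ⇒ h* = (77/20)/2 = 1.9250.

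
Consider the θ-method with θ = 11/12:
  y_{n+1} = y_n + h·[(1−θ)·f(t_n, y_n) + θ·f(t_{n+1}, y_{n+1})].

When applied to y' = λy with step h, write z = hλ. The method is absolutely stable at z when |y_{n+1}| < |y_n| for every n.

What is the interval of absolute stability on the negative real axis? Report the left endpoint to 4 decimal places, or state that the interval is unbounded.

Test eqn y'=λy, z=hλ:
  y_{n+1} = y_n + z·[1/12·y_n + 11/12·y_{n+1}] ⇒ (1 − 11/12z)y_{n+1} = (1 + 1/12z)y_n
  R(z) = (1 + 1/12z)/(1 − 11/12z).

Boundary: |R(x)|=1, x<0.
x=-1.73: |R|=0.3310
x=-2: |R|=0.2941
x=-10: |R|=0.0164
x=-100: |R|=0.0791
θ=11/12≥1/2 ⇒ |1+1/12x|<|1−11/12x| ∀x<0 ⇒ unbounded interval.

(−∞, 0) — no finite endpoint.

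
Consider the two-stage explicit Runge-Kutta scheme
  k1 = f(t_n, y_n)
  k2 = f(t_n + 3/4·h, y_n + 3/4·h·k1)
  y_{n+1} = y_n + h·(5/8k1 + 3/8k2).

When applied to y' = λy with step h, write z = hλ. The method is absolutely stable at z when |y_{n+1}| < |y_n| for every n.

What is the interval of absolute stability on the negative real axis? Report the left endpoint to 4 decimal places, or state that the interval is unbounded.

(-3.5556, 0).

Test eqn y'=λy, z=hλ:
  k1=λy_n ⇒ h·k1=z·y_n;  k2=λ(1+3/4z)y_n ⇒ h·k2=z(1+3/4z)y_n
  y_{n+1}/y_n = 1 + 5/8z + 3/8z(1+3/4z) = 1 + z + 9/32z²
  R(z) = 1 + z + 9/32z².

Boundary: |R(x)|=1, x<0.
x=-1.69: |R|=0.1133
R=1: x+9/32x²=0 ⇒ x=−32/9=-3.5556; min R=1−1/(4·9/32)=0.1111>−1
Confirm numerically:
  x=-3.450: |R|=0.89758 <1
  x=-2.253: |R|=0.17463 <1
  x=-2.190: |R|=0.15890 <1
  x=-4.093: |R|=1.61868 >1
  x=-3.640: |R|=1.08645 >1
Stable set (-3.5556, 0).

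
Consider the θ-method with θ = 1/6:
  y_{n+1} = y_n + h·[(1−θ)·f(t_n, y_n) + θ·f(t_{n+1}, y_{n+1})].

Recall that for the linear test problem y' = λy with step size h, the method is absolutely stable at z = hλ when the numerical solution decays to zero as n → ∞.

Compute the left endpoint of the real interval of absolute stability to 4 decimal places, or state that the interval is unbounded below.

z* = -3.0000.

Test eqn y'=λy, z=hλ:
  y_{n+1} = y_n + z·[5/6·y_n + 1/6·y_{n+1}] ⇒ (1 − 1/6z)y_{n+1} = (1 + 5/6z)y_n
  ⇒ R(z) = (1 + 5/6z)/(1 − 1/6z).

Solve |R(x)|<1 on ℝ⁻.
x=-0.69: |R|=0.3812
R=−1: 1+5/6x = −1+1/6x ⇒ -2/3x=2 ⇒ x=2/(-2/3)=-3.0000
Confirm numerically:
  x=-2.789: |R|=0.90397 <1
  x=-2.735: |R|=0.87865 <1
  x=-1.801: |R|=0.38521 <1
  x=-1.565: |R|=0.24124 <1
  x=-3.573: |R|=1.23942 >1
  x=-3.079: |R|=1.03481 >1
So |R|<1 on (-3.0000, 0).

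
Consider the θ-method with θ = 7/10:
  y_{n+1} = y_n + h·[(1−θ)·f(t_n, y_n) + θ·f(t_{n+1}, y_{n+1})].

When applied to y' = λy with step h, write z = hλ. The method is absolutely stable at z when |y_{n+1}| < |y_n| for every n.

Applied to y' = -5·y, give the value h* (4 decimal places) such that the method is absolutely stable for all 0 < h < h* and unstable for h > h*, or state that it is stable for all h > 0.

interval (−∞, 0). Any h>0 works for λ=-5.

On y'=λy, z=hλ:
  y_{n+1} = y_n + z·[3/10·y_n + 7/10·y_{n+1}] ⇒ (1 − 7/10z)y_{n+1} = (1 + 3/10z)y_n
  Hence R(z) = (1 + 3/10z)/(1 − 7/10z).

Boundary: |R(x)|=1, x<0.
x=-0.77: |R|=0.4997
x=-2: |R|=0.1667
x=-10: |R|=0.2500
x=-100: |R|=0.4085
θ=7/10≥1/2 ⇒ |1+3/10x|<|1−7/10x| ∀x<0 ⇒ stable on all of ℝ⁻.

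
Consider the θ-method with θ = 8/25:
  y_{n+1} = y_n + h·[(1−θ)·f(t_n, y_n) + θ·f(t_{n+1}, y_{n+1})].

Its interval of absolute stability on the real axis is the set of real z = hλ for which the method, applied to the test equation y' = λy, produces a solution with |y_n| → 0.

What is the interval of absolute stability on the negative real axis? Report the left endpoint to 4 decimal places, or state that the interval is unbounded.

Set f=λy, z=hλ:
  y_{n+1} = y_n + z·[17/25·y_n + 8/25·y_{n+1}] ⇒ (1 − 8/25z)y_{n+1} = (1 + 17/25z)y_n
  Hence R(z) = (1 + 17/25z)/(1 − 8/25z).

Solve |R(x)|<1 on ℝ⁻.
x=-0.64: |R|=0.4688
R=−1: 1+17/25x = −1+8/25x ⇒ -9/25x=2 ⇒ x=2/(-9/25)=-5.5556
Confirm numerically:
  x=-4.051: |R|=0.76413 <1
  x=-3.530: |R|=0.65759 <1
  x=-2.870: |R|=0.49604 <1
  x=-6.148: |R|=1.07188 >1
  x=-5.892: |R|=1.04198 >1
  x=-5.797: |R|=1.03044 >1
Stable set (-5.5556, 0).

z∈(-5.5556,0).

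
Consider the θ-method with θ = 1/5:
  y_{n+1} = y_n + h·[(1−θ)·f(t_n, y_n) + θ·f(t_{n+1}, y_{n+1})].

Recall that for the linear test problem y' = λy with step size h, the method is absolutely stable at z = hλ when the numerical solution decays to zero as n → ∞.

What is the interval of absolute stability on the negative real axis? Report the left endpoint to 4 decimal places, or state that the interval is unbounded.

Test eqn y'=λy, z=hλ:
  y_{n+1} = y_n + z·[4/5·y_n + 1/5·y_{n+1}] ⇒ (1 − 1/5z)y_{n+1} = (1 + 4/5z)y_n
  ⇒ R(z) = (1 + 4/5z)/(1 − 1/5z).

Need |R(x)|<1, x<0.
x=-1.01: |R|=0.1597
R=−1: 1+4/5x = −1+1/5x ⇒ -3/5x=2 ⇒ x=2/(-3/5)=-3.3333
Confirm numerically:
  x=-2.058: |R|=0.45792 <1
  x=-2.017: |R|=0.43722 <1
  x=-1.717: |R|=0.27810 <1
  x=-3.917: |R|=1.19637 >1
  x=-3.896: |R|=1.18975 >1
Interval (-3.3333, 0).

z∈(-3.3333,0).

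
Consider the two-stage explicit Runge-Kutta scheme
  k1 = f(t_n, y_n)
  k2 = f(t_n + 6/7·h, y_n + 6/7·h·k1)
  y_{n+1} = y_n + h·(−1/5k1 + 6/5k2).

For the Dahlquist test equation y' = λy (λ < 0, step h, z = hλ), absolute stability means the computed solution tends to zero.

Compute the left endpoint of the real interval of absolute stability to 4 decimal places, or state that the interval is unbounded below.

With y'=λy (z=hλ):
  k1=λy_n ⇒ h·k1=z·y_n;  k2=λ(1+6/7z)y_n ⇒ h·k2=z(1+6/7z)y_n
  y_{n+1}/y_n = 1 − 1/5z + 6/5z(1+6/7z) = 1 + z + 36/35z²
  Hence R(z) = 1 + z + 36/35z².

Find x<0 with |R(x)|<1.
x=-1.69: |R|=2.2477
R=1: x+36/35x²=0 ⇒ x=−35/36=-0.9722; min R=1−1/(4·36/35)=0.7569>−1
Confirm numerically:
  x=-0.750: |R|=0.82857 <1
  x=-0.730: |R|=0.81813 <1
  x=-0.666: |R|=0.79023 <1
  x=-0.539: |R|=0.75982 <1
  x=-1.521: |R|=1.85854 >1
  x=-1.400: |R|=1.61600 >1
  x=-1.198: |R|=1.27821 >1
So |R|<1 on (-0.9722, 0).

z* = -0.9722.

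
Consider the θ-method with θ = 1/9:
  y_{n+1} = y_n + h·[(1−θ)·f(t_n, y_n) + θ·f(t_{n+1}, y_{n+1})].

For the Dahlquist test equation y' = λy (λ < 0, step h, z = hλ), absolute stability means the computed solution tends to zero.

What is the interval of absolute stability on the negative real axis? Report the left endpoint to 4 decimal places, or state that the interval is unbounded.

On y'=λy, z=hλ:
  y_{n+1} = y_n + z·[8/9·y_n + 1/9·y_{n+1}] ⇒ (1 − 1/9z)y_{n+1} = (1 + 8/9z)y_n
  R(z) = (1 + 8/9z)/(1 − 1/9z).

Boundary: |R(x)|=1, x<0.
x=-0.74: |R|=0.3162
R=−1: 1+8/9x = −1+1/9x ⇒ -7/9x=2 ⇒ x=2/(-7/9)=-2.5714
Confirm numerically:
  x=-2.487: |R|=0.94855 <1
  x=-2.436: |R|=0.91710 <1
  x=-2.166: |R|=0.74584 <1
  x=-2.019: |R|=0.64906 <1
  x=-3.038: |R|=1.27131 >1
  x=-2.994: |R|=1.24662 >1
  x=-2.839: |R|=1.15821 >1
Stable set (-2.5714, 0).

z∈(-2.5714,0).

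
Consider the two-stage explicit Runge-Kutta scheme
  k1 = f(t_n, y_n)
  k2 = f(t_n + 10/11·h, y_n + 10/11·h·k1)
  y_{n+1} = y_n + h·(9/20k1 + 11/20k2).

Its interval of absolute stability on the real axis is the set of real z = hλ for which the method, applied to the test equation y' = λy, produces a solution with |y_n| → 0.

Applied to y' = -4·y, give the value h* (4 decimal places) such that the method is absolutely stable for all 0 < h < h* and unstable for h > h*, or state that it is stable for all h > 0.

(-2.0000,0); λ=-4 ⇒ h* = (2)/4 = 0.5000.

Test eqn y'=λy, z=hλ:
  k1=λy_n ⇒ h·k1=z·y_n;  k2=λ(1+10/11z)y_n ⇒ h·k2=z(1+10/11z)y_n
  y_{n+1}/y_n = 1 + 9/20z + 11/20z(1+10/11z) = 1 + z + 1/2z²
  ⇒ R(z) = 1 + z + 1/2z².

Need |R(x)|<1, x<0.
x=-0.83: |R|=0.5145
R=1: x+1/2x²=0 ⇒ x=−2=-2.0000; min R=1−1/(4·1/2)=0.5000>−1
Confirm numerically:
  x=-1.891: |R|=0.89694 <1
  x=-1.697: |R|=0.74290 <1
  x=-1.575: |R|=0.66531 <1
  x=-1.563: |R|=0.65848 <1
  x=-2.306: |R|=1.35282 >1
  x=-2.243: |R|=1.27252 >1
  x=-2.065: |R|=1.06711 >1
Interval (-2.0000, 0).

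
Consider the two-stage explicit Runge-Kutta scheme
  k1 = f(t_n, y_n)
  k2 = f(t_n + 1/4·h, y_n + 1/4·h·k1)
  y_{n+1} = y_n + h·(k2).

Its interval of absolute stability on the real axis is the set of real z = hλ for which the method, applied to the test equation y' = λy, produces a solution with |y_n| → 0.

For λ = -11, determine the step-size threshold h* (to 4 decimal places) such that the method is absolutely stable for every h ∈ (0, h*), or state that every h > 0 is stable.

Test eqn y'=λy, z=hλ:
  k1=λy_n ⇒ h·k1=z·y_n;  k2=λ(1+1/4z)y_n ⇒ h·k2=z(1+1/4z)y_n
  y_{n+1}/y_n = 1 + z(1+1/4z) = 1 + z + 1/4z²
  ⇒ R(z) = 1 + z + 1/4z².

Need |R(x)|<1, x<0.
x=-0.68: |R|=0.4356
R=1: x+1/4x²=0 ⇒ x=−4=-4.0000; min R=1−1/(4·1/4)=0.0000>−1
Confirm numerically:
  x=-3.913: |R|=0.91489 <1
  x=-2.804: |R|=0.16160 <1
  x=-2.670: |R|=0.11223 <1
  x=-4.344: |R|=1.37358 >1
  x=-4.281: |R|=1.30074 >1
  x=-4.195: |R|=1.20451 >1
So |R|<1 on (-4.0000, 0).

(-4.0000,0); λ=-11 ⇒ h* = (4)/11 = 0.3636.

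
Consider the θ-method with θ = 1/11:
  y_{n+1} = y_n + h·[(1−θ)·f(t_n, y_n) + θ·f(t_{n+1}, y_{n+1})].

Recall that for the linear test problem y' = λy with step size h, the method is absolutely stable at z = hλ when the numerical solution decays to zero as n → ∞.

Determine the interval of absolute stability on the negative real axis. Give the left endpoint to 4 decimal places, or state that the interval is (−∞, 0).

z∈(-2.4444,0).

Set f=λy, z=hλ:
  y_{n+1} = y_n + z·[10/11·y_n + 1/11·y_{n+1}] ⇒ (1 − 1/11z)y_{n+1} = (1 + 10/11z)y_n
  ⇒ R(z) = (1 + 10/11z)/(1 − 1/11z).

Solve |R(x)|<1 on ℝ⁻.
x=-1.37: |R|=0.2183
R=−1: 1+10/11x = −1+1/11x ⇒ -9/11x=2 ⇒ x=2/(-9/11)=-2.4444
Confirm numerically:
  x=-2.245: |R|=0.86448 <1
  x=-1.877: |R|=0.60340 <1
  x=-1.328: |R|=0.18494 <1
  x=-1.018: |R|=0.06823 <1
  x=-2.944: |R|=1.32243 >1
  x=-2.650: |R|=1.13553 >1
  x=-2.504: |R|=1.03969 >1
So |R|<1 on (-2.4444, 0).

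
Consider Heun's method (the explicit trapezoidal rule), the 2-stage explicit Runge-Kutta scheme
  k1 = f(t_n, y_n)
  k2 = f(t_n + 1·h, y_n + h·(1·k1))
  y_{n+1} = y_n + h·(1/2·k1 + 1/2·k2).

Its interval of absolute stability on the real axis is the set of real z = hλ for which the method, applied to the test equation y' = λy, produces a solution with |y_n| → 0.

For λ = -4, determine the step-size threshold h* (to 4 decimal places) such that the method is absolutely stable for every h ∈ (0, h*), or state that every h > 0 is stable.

With y'=λy (z=hλ):
  order 2, 2-stage ⇒ R(z)=1+z+z^2/2
  (e.g. R(-1.07)=0.50245, |R|=0.50245)

Find x<0 with |R(x)|<1.
x=-1.07: |R|=0.5025
|R(-2.31)|=1.3580 |R(-2.14)|=1.1498 |R(-2.07)|=1.0724
Bisect:
  x_lo=-2.6172 |R|=1.8077  x_hi=-0.2062 |R|=0.8151
  mid=-1.41170 |R|=0.58475 →hi
  mid=-2.01445 |R|=1.01455 →lo
  mid=-1.71307 |R|=0.75424 →hi
  mid=-1.86376 |R|=0.87304 →hi
  mid=-1.93910 |R|=0.94096 →hi
  mid=-1.97677 |R|=0.97704 →hi
  mid=-1.99561 |R|=0.99562 →hi
  mid=-2.00503 |R|=1.00504 →lo
  ...
  [-2.00002,-1.99988] ⇒ x*=-2.0000
Stable set (-2.0000, 0).

(-2.0000,0); λ=-4 ⇒ h* = 0.5000.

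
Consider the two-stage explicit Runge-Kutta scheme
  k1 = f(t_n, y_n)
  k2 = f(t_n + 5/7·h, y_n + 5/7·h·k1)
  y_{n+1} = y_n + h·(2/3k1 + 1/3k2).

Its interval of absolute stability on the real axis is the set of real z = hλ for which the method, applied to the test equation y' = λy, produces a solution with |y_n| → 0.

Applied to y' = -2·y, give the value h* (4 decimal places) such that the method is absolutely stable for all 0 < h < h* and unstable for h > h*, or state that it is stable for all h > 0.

(-4.2000,0); λ=-2 ⇒ h* = (21/5)/2 = 2.1000.

On y'=λy, z=hλ:
  k1=λy_n ⇒ h·k1=z·y_n;  k2=λ(1+5/7z)y_n ⇒ h·k2=z(1+5/7z)y_n
  y_{n+1}/y_n = 1 + 2/3z + 1/3z(1+5/7z) = 1 + z + 5/21z²
  ⇒ R(z) = 1 + z + 5/21z².

Find x<0 with |R(x)|<1.
x=-1.67: |R|=0.0060
R=1: x+5/21x²=0 ⇒ x=−21/5=-4.2000; min R=1−1/(4·5/21)=-0.0500>−1
Confirm numerically:
  x=-3.343: |R|=0.31787 <1
  x=-2.239: |R|=0.04540 <1
  x=-2.148: |R|=0.04945 <1
  x=-2.008: |R|=0.04798 <1
  x=-4.654: |R|=1.50308 >1
  x=-4.424: |R|=1.23595 >1
Stable set (-4.2000, 0).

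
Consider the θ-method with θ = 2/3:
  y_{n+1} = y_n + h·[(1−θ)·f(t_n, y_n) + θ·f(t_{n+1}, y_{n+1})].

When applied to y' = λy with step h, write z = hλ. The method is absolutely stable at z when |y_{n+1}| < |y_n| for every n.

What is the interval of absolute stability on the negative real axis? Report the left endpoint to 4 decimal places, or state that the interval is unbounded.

On y'=λy, z=hλ:
  y_{n+1} = y_n + z·[1/3·y_n + 2/3·y_{n+1}] ⇒ (1 − 2/3z)y_{n+1} = (1 + 1/3z)y_n
  ⇒ R(z) = (1 + 1/3z)/(1 − 2/3z).

Find x<0 with |R(x)|<1.
x=-1.58: |R|=0.2305
x=-2: |R|=0.1429
x=-10: |R|=0.3043
x=-100: |R|=0.4778
θ=2/3≥1/2 ⇒ |1+1/3x|<|1−2/3x| ∀x<0 ⇒ stable on all of ℝ⁻.

(−∞, 0) — no finite endpoint.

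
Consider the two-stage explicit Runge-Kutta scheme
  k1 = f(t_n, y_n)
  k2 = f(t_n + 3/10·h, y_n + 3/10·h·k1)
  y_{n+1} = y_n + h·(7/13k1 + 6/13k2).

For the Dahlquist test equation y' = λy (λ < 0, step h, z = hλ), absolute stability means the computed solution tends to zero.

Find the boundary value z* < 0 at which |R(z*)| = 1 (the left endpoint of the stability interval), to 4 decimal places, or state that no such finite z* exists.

left endpoint -7.2222.

On y'=λy, z=hλ:
  k1=λy_n ⇒ h·k1=z·y_n;  k2=λ(1+3/10z)y_n ⇒ h·k2=z(1+3/10z)y_n
  y_{n+1}/y_n = 1 + 7/13z + 6/13z(1+3/10z) = 1 + z + 9/65z²
  ⇒ R(z) = 1 + z + 9/65z².

Find x<0 with |R(x)|<1.
x=-1.1: |R|=0.0675
R=1: x+9/65x²=0 ⇒ x=−65/9=-7.2222; min R=1−1/(4·9/65)=-0.8056>−1
Confirm numerically:
  x=-6.623: |R|=0.45049 <1
  x=-5.967: |R|=0.03706 <1
  x=-5.897: |R|=0.08205 <1
  x=-7.737: |R|=1.55147 >1
  x=-7.702: |R|=1.51165 >1
  x=-7.644: |R|=1.44641 >1
So |R|<1 on (-7.2222, 0).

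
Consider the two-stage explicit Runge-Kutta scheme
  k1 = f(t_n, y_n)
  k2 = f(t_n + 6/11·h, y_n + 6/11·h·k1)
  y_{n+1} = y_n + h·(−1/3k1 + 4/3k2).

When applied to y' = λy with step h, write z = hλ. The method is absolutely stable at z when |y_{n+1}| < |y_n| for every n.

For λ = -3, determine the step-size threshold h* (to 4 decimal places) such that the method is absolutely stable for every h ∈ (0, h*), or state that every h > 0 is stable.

On y'=λy, z=hλ:
  k1=λy_n ⇒ h·k1=z·y_n;  k2=λ(1+6/11z)y_n ⇒ h·k2=z(1+6/11z)y_n
  y_{n+1}/y_n = 1 − 1/3z + 4/3z(1+6/11z) = 1 + z + 8/11z²
  R(z) = 1 + z + 8/11z².

Solve |R(x)|<1 on ℝ⁻.
x=-1.6: |R|=1.2618
R=1: x+8/11x²=0 ⇒ x=−11/8=-1.3750; min R=1−1/(4·8/11)=0.6562>−1
Confirm numerically:
  x=-1.161: |R|=0.81931 <1
  x=-1.082: |R|=0.76944 <1
  x=-0.794: |R|=0.66450 <1
  x=-1.768: |R|=1.50533 >1
  x=-1.686: |R|=1.38134 >1
So |R|<1 on (-1.3750, 0).

(-1.3750,0); λ=-3 ⇒ h* = (11/8)/3 = 0.4583.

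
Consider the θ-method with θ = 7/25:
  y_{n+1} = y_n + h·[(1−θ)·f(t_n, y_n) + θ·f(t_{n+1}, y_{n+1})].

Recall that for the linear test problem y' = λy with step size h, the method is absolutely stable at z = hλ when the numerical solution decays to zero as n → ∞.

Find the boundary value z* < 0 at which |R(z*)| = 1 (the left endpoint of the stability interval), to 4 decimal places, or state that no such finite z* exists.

Test eqn y'=λy, z=hλ:
  y_{n+1} = y_n + z·[18/25·y_n + 7/25·y_{n+1}] ⇒ (1 − 7/25z)y_{n+1} = (1 + 18/25z)y_n
  Hence R(z) = (1 + 18/25z)/(1 − 7/25z).

Find x<0 with |R(x)|<1.
x=-0.84: |R|=0.3199
R=−1: 1+18/25x = −1+7/25x ⇒ -11/25x=2 ⇒ x=2/(-11/25)=-4.5455
Confirm numerically:
  x=-4.300: |R|=0.95100 <1
  x=-3.438: |R|=0.75172 <1
  x=-3.435: |R|=0.75094 <1
  x=-3.288: |R|=0.71193 <1
  x=-5.077: |R|=1.09658 >1
  x=-4.682: |R|=1.02600 >1
  x=-4.645: |R|=1.01904 >1
Interval (-4.5455, 0).

left endpoint -4.5455.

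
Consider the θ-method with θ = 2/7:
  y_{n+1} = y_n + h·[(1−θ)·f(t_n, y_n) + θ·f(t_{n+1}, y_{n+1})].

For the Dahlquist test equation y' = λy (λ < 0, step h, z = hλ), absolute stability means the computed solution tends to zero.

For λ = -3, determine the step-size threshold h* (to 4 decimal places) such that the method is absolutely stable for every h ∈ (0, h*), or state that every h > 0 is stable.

(-4.6667,0); λ=-3 ⇒ h* = (14/3)/3 = 1.5556.

On y'=λy, z=hλ:
  y_{n+1} = y_n + z·[5/7·y_n + 2/7·y_{n+1}] ⇒ (1 − 2/7z)y_{n+1} = (1 + 5/7z)y_n
  ⇒ R(z) = (1 + 5/7z)/(1 − 2/7z).

Find x<0 with |R(x)|<1.
x=-1.21: |R|=0.1008
R=−1: 1+5/7x = −1+2/7x ⇒ -3/7x=2 ⇒ x=2/(-3/7)=-4.6667
Confirm numerically:
  x=-4.565: |R|=0.98109 <1
  x=-3.352: |R|=0.71220 <1
  x=-3.150: |R|=0.65789 <1
  x=-2.792: |R|=0.55308 <1
  x=-5.222: |R|=1.09551 >1
  x=-4.722: |R|=1.01009 >1
Interval (-4.6667, 0).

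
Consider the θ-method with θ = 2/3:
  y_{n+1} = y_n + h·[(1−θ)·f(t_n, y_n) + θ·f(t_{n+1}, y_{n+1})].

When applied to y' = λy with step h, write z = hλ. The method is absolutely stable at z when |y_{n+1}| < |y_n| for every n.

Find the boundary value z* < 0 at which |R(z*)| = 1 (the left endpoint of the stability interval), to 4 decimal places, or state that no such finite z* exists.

(−∞, 0) — no finite endpoint.

Set f=λy, z=hλ:
  y_{n+1} = y_n + z·[1/3·y_n + 2/3·y_{n+1}] ⇒ (1 − 2/3z)y_{n+1} = (1 + 1/3z)y_n
  so R(z) = (1 + 1/3z)/(1 − 2/3z).

Need |R(x)|<1, x<0.
x=-0.94: |R|=0.4221
x=-2: |R|=0.1429
x=-10: |R|=0.3043
x=-100: |R|=0.4778
θ=2/3≥1/2 ⇒ |1+1/3x|<|1−2/3x| ∀x<0 ⇒ stable on all of ℝ⁻.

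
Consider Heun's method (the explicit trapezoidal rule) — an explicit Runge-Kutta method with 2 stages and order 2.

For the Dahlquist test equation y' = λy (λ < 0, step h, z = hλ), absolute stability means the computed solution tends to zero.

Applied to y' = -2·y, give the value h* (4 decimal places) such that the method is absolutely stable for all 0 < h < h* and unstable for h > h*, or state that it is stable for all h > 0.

(-2.0000,0); λ=-2 ⇒ h* = 1.0000.

Test eqn y'=λy, z=hλ:
  order 2, 2-stage ⇒ R(z)=1+z+z^2/2
  (e.g. R(-1.51)=0.63005, |R|=0.63005)

Find x<0 with |R(x)|<1.
x=-1.51: |R|=0.6300
|R(-2.03)|=1.0304 |R(-1.99)|=0.9900 |R(-1.7)|=0.7450
Bisect:
  x_lo=-2.3468 |R|=1.4069  x_hi=-0.2959 |R|=0.7479
  mid=-1.32134 |R|=0.55163 →hi
  mid=-1.83406 |R|=0.84783 →hi
  mid=-2.09042 |R|=1.09451 →lo
  mid=-1.96224 |R|=0.96296 →hi
  mid=-2.02633 |R|=1.02668 →lo
  mid=-1.99429 |R|=0.99430 →hi
  mid=-2.01031 |R|=1.01036 →lo
  mid=-2.00230 |R|=1.00230 →lo
  mid=-1.99829 |R|=0.99829 →hi
  mid=-2.00030 |R|=1.00030 →lo
  ...
  [-2.00005,-1.99992] ⇒ x*=-2.0000
Interval (-2.0000, 0).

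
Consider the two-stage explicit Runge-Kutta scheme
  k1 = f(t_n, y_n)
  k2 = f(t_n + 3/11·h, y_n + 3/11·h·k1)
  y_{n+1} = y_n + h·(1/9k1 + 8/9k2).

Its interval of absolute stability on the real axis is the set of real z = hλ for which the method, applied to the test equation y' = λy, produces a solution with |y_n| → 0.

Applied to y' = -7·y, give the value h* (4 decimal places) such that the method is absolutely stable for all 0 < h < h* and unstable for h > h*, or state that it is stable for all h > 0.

(-4.1250,0); λ=-7 ⇒ h* = (33/8)/7 = 0.5893.

With y'=λy (z=hλ):
  k1=λy_n ⇒ h·k1=z·y_n;  k2=λ(1+3/11z)y_n ⇒ h·k2=z(1+3/11z)y_n
  y_{n+1}/y_n = 1 + 1/9z + 8/9z(1+3/11z) = 1 + z + 8/33z²
  Hence R(z) = 1 + z + 8/33z².

Find x<0 with |R(x)|<1.
x=-0.61: |R|=0.4802
R=1: x+8/33x²=0 ⇒ x=−33/8=-4.1250; min R=1−1/(4·8/33)=-0.0312>−1
Confirm numerically:
  x=-3.311: |R|=0.34663 <1
  x=-3.250: |R|=0.31061 <1
  x=-2.090: |R|=0.03107 <1
  x=-4.701: |R|=1.65643 >1
  x=-4.688: |R|=1.63984 >1
  x=-4.325: |R|=1.20970 >1
Interval (-4.1250, 0).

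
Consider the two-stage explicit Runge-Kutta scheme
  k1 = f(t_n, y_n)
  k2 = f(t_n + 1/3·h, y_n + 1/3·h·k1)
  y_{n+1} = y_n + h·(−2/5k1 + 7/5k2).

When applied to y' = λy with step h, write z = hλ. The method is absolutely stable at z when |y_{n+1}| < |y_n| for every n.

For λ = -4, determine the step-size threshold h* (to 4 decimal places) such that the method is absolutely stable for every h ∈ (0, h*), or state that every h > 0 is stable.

(-2.1429,0); λ=-4 ⇒ h* = (15/7)/4 = 0.5357.

On y'=λy, z=hλ:
  k1=λy_n ⇒ h·k1=z·y_n;  k2=λ(1+1/3z)y_n ⇒ h·k2=z(1+1/3z)y_n
  y_{n+1}/y_n = 1 − 2/5z + 7/5z(1+1/3z) = 1 + z + 7/15z²
  so R(z) = 1 + z + 7/15z².

Solve |R(x)|<1 on ℝ⁻.
x=-0.63: |R|=0.5552
R=1: x+7/15x²=0 ⇒ x=−15/7=-2.1429; min R=1−1/(4·7/15)=0.4643>−1
Confirm numerically:
  x=-2.115: |R|=0.97251 <1
  x=-1.761: |R|=0.68619 <1
  x=-1.425: |R|=0.52263 <1
  x=-0.902: |R|=0.47768 <1
  x=-2.705: |R|=1.70961 >1
  x=-2.506: |R|=1.42468 >1
  x=-2.169: |R|=1.02646 >1
Interval (-2.1429, 0).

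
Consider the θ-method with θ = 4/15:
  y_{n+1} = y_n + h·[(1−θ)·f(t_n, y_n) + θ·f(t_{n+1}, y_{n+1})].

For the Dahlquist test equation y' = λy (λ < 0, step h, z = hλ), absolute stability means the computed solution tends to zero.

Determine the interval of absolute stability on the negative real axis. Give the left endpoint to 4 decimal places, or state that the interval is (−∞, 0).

Test eqn y'=λy, z=hλ:
  y_{n+1} = y_n + z·[11/15·y_n + 4/15·y_{n+1}] ⇒ (1 − 4/15z)y_{n+1} = (1 + 11/15z)y_n
  ⇒ R(z) = (1 + 11/15z)/(1 − 4/15z).

Solve |R(x)|<1 on ℝ⁻.
x=-0.61: |R|=0.4753
R=−1: 1+11/15x = −1+4/15x ⇒ -7/15x=2 ⇒ x=2/(-7/15)=-4.2857
Confirm numerically:
  x=-3.643: |R|=0.84786 <1
  x=-3.346: |R|=0.76825 <1
  x=-2.339: |R|=0.44051 <1
  x=-1.901: |R|=0.26150 <1
  x=-4.481: |R|=1.04152 >1
  x=-4.441: |R|=1.03318 >1
  x=-4.365: |R|=1.01710 >1
So |R|<1 on (-4.2857, 0).

z∈(-4.2857,0).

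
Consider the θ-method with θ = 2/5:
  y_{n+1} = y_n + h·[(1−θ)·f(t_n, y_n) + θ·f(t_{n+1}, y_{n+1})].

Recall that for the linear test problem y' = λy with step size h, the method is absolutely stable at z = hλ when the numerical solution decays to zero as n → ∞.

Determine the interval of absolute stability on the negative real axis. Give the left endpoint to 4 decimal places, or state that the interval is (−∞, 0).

Test eqn y'=λy, z=hλ:
  y_{n+1} = y_n + z·[3/5·y_n + 2/5·y_{n+1}] ⇒ (1 − 2/5z)y_{n+1} = (1 + 3/5z)y_n
  ⇒ R(z) = (1 + 3/5z)/(1 − 2/5z).

Boundary: |R(x)|=1, x<0.
x=-1.61: |R|=0.0207
R=−1: 1+3/5x = −1+2/5x ⇒ -1/5x=2 ⇒ x=2/(-1/5)=-10.0000
Confirm numerically:
  x=-8.880: |R|=0.95079 <1
  x=-7.719: |R|=0.88839 <1
  x=-7.243: |R|=0.85851 <1
  x=-5.188: |R|=0.68704 <1
  x=-10.520: |R|=1.01997 >1
  x=-10.163: |R|=1.00644 >1
So |R|<1 on (-10.0000, 0).

z∈(-10.0000,0).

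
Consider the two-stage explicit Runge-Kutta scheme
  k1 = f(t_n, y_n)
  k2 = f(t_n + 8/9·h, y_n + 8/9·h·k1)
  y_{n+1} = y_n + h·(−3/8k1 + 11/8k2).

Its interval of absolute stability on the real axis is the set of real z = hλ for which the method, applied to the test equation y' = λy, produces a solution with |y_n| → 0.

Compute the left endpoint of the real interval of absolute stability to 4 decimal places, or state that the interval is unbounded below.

z* = -0.8182.

Test eqn y'=λy, z=hλ:
  k1=λy_n ⇒ h·k1=z·y_n;  k2=λ(1+8/9z)y_n ⇒ h·k2=z(1+8/9z)y_n
  y_{n+1}/y_n = 1 − 3/8z + 11/8z(1+8/9z) = 1 + z + 11/9z²
  ⇒ R(z) = 1 + z + 11/9z².

Boundary: |R(x)|=1, x<0.
x=-1.44: |R|=2.0944
R=1: x+11/9x²=0 ⇒ x=−9/11=-0.8182; min R=1−1/(4·11/9)=0.7955>−1
Confirm numerically:
  x=-0.476: |R|=0.80093 <1
  x=-0.421: |R|=0.79563 <1
  x=-0.415: |R|=0.79550 <1
  x=-0.375: |R|=0.79688 <1
  x=-0.876: |R|=1.06190 >1
  x=-0.869: |R|=1.05397 >1
Interval (-0.8182, 0).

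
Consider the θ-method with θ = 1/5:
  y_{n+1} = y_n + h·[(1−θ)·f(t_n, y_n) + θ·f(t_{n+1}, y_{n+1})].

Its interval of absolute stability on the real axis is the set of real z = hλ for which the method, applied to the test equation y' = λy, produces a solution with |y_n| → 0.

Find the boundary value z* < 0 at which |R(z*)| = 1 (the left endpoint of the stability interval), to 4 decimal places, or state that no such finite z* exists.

On y'=λy, z=hλ:
  y_{n+1} = y_n + z·[4/5·y_n + 1/5·y_{n+1}] ⇒ (1 − 1/5z)y_{n+1} = (1 + 4/5z)y_n
  so R(z) = (1 + 4/5z)/(1 − 1/5z).

Need |R(x)|<1, x<0.
x=-0.55: |R|=0.5045
R=−1: 1+4/5x = −1+1/5x ⇒ -3/5x=2 ⇒ x=2/(-3/5)=-3.3333
Confirm numerically:
  x=-3.184: |R|=0.94526 <1
  x=-3.040: |R|=0.89055 <1
  x=-2.450: |R|=0.64430 <1
  x=-3.886: |R|=1.18659 >1
  x=-3.673: |R|=1.11749 >1
Interval (-3.3333, 0).

z* = -3.3333.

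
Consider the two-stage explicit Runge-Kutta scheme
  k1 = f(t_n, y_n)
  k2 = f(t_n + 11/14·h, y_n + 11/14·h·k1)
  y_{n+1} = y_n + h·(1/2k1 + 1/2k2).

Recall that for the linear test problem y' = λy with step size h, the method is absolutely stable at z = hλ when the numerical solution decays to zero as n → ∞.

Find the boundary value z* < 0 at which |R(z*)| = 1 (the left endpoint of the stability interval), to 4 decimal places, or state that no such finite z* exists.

left endpoint -2.5455.

Set f=λy, z=hλ:
  k1=λy_n ⇒ h·k1=z·y_n;  k2=λ(1+11/14z)y_n ⇒ h·k2=z(1+11/14z)y_n
  y_{n+1}/y_n = 1 + 1/2z + 1/2z(1+11/14z) = 1 + z + 11/28z²
  R(z) = 1 + z + 11/28z².

Solve |R(x)|<1 on ℝ⁻.
x=-0.74: |R|=0.4751
R=1: x+11/28x²=0 ⇒ x=−28/11=-2.5455; min R=1−1/(4·11/28)=0.3636>−1
Confirm numerically:
  x=-2.138: |R|=0.65777 <1
  x=-2.117: |R|=0.64366 <1
  x=-1.547: |R|=0.39319 <1
  x=-1.366: |R|=0.36705 <1
  x=-2.780: |R|=1.25616 >1
  x=-2.686: |R|=1.14831 >1
  x=-2.566: |R|=1.02071 >1
So |R|<1 on (-2.5455, 0).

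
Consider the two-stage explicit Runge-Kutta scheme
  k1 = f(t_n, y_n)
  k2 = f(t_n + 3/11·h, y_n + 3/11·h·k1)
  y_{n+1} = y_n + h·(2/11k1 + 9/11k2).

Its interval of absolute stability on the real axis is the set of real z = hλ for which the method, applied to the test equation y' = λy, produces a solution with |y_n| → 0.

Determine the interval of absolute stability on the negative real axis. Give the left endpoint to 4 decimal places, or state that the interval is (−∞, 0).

Test eqn y'=λy, z=hλ:
  k1=λy_n ⇒ h·k1=z·y_n;  k2=λ(1+3/11z)y_n ⇒ h·k2=z(1+3/11z)y_n
  y_{n+1}/y_n = 1 + 2/11z + 9/11z(1+3/11z) = 1 + z + 27/121z²
  Hence R(z) = 1 + z + 27/121z².

Boundary: |R(x)|=1, x<0.
x=-0.58: |R|=0.4951
R=1: x+27/121x²=0 ⇒ x=−121/27=-4.4815; min R=1−1/(4·27/121)=-0.1204>−1
Confirm numerically:
  x=-3.325: |R|=0.14196 <1
  x=-3.032: |R|=0.01934 <1
  x=-2.789: |R|=0.05330 <1
  x=-2.036: |R|=0.11102 <1
  x=-5.038: |R|=1.62563 >1
  x=-5.026: |R|=1.61068 >1
  x=-4.848: |R|=1.39649 >1
So |R|<1 on (-4.4815, 0).

(-4.4815, 0).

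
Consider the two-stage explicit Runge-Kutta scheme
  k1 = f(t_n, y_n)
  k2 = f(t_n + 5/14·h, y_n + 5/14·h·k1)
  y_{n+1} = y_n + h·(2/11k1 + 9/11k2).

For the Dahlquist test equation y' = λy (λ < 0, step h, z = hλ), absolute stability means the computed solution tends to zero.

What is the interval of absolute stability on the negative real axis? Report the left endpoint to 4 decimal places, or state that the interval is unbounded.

Test eqn y'=λy, z=hλ:
  k1=λy_n ⇒ h·k1=z·y_n;  k2=λ(1+5/14z)y_n ⇒ h·k2=z(1+5/14z)y_n
  y_{n+1}/y_n = 1 + 2/11z + 9/11z(1+5/14z) = 1 + z + 45/154z²
  ⇒ R(z) = 1 + z + 45/154z².

Need |R(x)|<1, x<0.
x=-1.5: |R|=0.1575
R=1: x+45/154x²=0 ⇒ x=−154/45=-3.4222; min R=1−1/(4·45/154)=0.1444>−1
Confirm numerically:
  x=-2.665: |R|=0.41033 <1
  x=-2.478: |R|=0.31630 <1
  x=-2.346: |R|=0.26223 <1
  x=-3.956: |R|=1.61703 >1
  x=-3.635: |R|=1.22601 >1
  x=-3.627: |R|=1.21703 >1
Interval (-3.4222, 0).

(-3.4222, 0).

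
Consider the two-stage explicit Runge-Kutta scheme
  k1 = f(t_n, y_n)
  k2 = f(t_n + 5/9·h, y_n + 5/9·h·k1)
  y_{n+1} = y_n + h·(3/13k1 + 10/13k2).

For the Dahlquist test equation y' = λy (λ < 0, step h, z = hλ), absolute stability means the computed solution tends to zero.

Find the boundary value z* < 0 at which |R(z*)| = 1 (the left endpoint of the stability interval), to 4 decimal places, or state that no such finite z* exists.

z* = -2.3400.

Test eqn y'=λy, z=hλ:
  k1=λy_n ⇒ h·k1=z·y_n;  k2=λ(1+5/9z)y_n ⇒ h·k2=z(1+5/9z)y_n
  y_{n+1}/y_n = 1 + 3/13z + 10/13z(1+5/9z) = 1 + z + 50/117z²
  Hence R(z) = 1 + z + 50/117z².

Solve |R(x)|<1 on ℝ⁻.
x=-1.74: |R|=0.5538
R=1: x+50/117x²=0 ⇒ x=−117/50=-2.3400; min R=1−1/(4·50/117)=0.4150>−1
Confirm numerically:
  x=-2.194: |R|=0.86311 <1
  x=-2.158: |R|=0.83216 <1
  x=-1.763: |R|=0.56528 <1
  x=-2.698: |R|=1.41277 >1
  x=-2.552: |R|=1.23121 >1
  x=-2.494: |R|=1.16414 >1
So |R|<1 on (-2.3400, 0).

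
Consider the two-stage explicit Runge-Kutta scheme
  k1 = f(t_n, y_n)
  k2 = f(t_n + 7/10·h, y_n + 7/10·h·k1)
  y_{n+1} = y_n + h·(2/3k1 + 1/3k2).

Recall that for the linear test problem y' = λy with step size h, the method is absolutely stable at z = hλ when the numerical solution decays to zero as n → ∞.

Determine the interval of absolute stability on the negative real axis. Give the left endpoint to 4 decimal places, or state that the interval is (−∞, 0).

(-4.2857, 0).

With y'=λy (z=hλ):
  k1=λy_n ⇒ h·k1=z·y_n;  k2=λ(1+7/10z)y_n ⇒ h·k2=z(1+7/10z)y_n
  y_{n+1}/y_n = 1 + 2/3z + 1/3z(1+7/10z) = 1 + z + 7/30z²
  R(z) = 1 + z + 7/30z².

Need |R(x)|<1, x<0.
x=-0.95: |R|=0.2606
R=1: x+7/30x²=0 ⇒ x=−30/7=-4.2857; min R=1−1/(4·7/30)=-0.0714>−1
Confirm numerically:
  x=-3.942: |R|=0.68385 <1
  x=-3.537: |R|=0.38209 <1
  x=-3.382: |R|=0.28685 <1
  x=-2.573: |R|=0.02826 <1
  x=-4.886: |R|=1.68437 >1
  x=-4.745: |R|=1.50851 >1
So |R|<1 on (-4.2857, 0).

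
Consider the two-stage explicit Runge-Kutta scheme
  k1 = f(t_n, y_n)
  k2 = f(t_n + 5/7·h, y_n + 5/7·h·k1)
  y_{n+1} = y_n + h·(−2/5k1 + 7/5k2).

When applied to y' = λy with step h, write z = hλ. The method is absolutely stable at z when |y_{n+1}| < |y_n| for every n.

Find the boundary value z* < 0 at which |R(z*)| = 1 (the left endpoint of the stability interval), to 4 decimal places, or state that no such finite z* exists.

z* = -1.0000.

Test eqn y'=λy, z=hλ:
  k1=λy_n ⇒ h·k1=z·y_n;  k2=λ(1+5/7z)y_n ⇒ h·k2=z(1+5/7z)y_n
  y_{n+1}/y_n = 1 − 2/5z + 7/5z(1+5/7z) = 1 + z + z²
  so R(z) = 1 + z + z².

Find x<0 with |R(x)|<1.
x=-0.9: |R|=0.9100
R=1: x+1x²=0 ⇒ x=−1=-1.0000; min R=1−1/(4·1)=0.7500>−1
Confirm numerically:
  x=-0.759: |R|=0.81708 <1
  x=-0.728: |R|=0.80198 <1
  x=-0.544: |R|=0.75194 <1
  x=-1.540: |R|=1.83160 >1
  x=-1.293: |R|=1.37885 >1
  x=-1.066: |R|=1.07036 >1
Interval (-1.0000, 0).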